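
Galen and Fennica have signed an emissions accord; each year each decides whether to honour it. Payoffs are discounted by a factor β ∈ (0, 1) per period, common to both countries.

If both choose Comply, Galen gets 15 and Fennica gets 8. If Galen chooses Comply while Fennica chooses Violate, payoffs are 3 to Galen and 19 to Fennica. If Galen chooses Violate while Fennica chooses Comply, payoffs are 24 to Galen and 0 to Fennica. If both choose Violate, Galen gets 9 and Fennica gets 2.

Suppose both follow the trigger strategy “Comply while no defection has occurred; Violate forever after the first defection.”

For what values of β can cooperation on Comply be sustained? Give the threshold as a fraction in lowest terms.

11/17

For Galen: deviation gain 24−15 = 9, per-period punishment loss 15−9 = 6. IC gives β ≥ 9/15 = 3/5.
For Fennica: gain 11, loss 6 per period, so β ≥ 11/17.
The tighter constraint is Fennica's, so cooperation needs β ≥ 11/17.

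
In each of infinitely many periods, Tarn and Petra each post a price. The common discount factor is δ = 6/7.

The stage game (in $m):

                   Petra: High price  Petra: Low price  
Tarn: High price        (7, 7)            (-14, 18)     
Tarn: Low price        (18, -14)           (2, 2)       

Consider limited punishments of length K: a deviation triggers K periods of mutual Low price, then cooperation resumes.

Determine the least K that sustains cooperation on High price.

No profitable deviation requires (7−2)(δ+…+δ^K) ≥ 18−7, i.e. δ+…+δ^K ≥ 11/5 ≈ 2.2000.
With δ = 6/7, the partial sums are K=1: 0.8571, K=2: 1.5918, K=3: 2.2216.
K = 3 is the first length at which the sum reaches 2.2000.

3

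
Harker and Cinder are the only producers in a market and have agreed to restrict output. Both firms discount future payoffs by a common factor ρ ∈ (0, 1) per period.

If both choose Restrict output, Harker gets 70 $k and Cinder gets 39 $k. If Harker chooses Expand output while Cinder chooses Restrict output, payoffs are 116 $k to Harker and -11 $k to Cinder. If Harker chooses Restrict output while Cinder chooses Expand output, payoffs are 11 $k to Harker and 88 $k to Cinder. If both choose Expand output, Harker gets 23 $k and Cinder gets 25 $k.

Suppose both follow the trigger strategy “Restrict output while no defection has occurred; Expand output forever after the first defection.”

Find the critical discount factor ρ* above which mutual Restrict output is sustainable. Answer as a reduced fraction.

7/9

Harker: cooperation gives 70 each period; deviation gives 116 once then 23 forever.
  70/(1−ρ) ≥ 116 + 23ρ/(1−ρ) ⇒ ρ ≥ 46/93.
Cinder: cooperation gives 39 each period; deviation gives 88 once then 25 forever.
  ρ ≥ 49/63 = 7/9.
Both must hold, so the binding constraint is Cinder's: ρ ≥ 7/9.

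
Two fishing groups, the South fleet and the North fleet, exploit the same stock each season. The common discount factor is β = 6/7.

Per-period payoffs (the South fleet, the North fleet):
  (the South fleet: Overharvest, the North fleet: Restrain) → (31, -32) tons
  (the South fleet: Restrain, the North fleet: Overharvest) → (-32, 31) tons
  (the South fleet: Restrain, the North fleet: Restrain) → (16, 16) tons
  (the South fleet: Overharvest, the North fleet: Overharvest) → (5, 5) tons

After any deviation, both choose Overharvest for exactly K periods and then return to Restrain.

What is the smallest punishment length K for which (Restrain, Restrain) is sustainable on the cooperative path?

2

Need Σ_{k=1}^{K} β^k ≥ (31−16)/(16−5) = 1.3636 at β = 6/7.
At K = 1 the sum is 0.8571 < 1.3636; at K = 2 it is 1.5918 ≥ 1.3636.
So the minimum punishment length is K = 2.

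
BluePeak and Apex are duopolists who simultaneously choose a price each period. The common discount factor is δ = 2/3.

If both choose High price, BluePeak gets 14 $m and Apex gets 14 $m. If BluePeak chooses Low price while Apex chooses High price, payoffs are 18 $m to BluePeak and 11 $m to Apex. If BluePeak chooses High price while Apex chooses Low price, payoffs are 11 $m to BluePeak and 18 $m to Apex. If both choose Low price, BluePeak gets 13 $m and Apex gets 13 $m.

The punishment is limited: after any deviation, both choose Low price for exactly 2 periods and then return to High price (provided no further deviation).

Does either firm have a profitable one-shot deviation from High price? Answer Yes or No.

IC: δ+…+δ^2 ≥ (18−14)/(14−13) = 4.
At δ = 2/3: partial sum = 1.1111 < 4.0000. Cooperation not sustainable.

Yes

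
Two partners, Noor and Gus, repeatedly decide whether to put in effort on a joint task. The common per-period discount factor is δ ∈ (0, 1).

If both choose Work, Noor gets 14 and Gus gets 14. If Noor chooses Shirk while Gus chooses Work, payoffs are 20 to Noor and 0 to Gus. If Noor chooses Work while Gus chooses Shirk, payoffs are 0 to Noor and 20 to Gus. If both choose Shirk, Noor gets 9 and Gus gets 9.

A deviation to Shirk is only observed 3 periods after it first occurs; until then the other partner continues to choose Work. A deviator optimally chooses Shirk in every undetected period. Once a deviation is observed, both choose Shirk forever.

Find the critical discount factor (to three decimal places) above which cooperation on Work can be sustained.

A deviator earns 20 for 3 periods, then 9 forever; cooperating earns 14 forever. Multiplying the IC by (1−δ):
14 ≥ 20(1−δ^3) + 9δ^3, so 11·δ^3 ≥ 6 and δ^3 ≥ 6/11.
δ ≥ (6/11)^(1/3) ≈ 0.817.

0.817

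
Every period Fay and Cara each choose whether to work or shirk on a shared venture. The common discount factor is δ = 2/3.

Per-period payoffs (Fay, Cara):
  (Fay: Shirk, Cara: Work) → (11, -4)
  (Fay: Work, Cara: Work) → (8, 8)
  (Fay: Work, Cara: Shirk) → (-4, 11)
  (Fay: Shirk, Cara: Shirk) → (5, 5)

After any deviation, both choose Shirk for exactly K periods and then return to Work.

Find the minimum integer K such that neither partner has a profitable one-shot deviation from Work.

No profitable deviation requires (8−5)(δ+…+δ^K) ≥ 11−8, i.e. δ+…+δ^K ≥ 1 ≈ 1.0000.
With δ = 2/3, the partial sums are K=1: 0.6667, K=2: 1.1111.
K = 2 is the first length at which the sum reaches 1.0000.

2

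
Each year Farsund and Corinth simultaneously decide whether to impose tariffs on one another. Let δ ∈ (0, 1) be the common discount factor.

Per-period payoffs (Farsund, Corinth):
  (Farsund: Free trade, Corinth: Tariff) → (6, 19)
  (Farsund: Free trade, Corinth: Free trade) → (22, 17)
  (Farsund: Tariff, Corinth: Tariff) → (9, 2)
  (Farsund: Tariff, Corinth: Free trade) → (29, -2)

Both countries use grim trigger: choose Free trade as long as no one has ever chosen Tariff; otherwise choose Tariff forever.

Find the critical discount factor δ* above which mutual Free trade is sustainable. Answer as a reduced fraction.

7/20

For Farsund: deviation gain 29−22 = 7, per-period punishment loss 22−9 = 13. IC gives δ ≥ 7/20.
For Corinth: gain 2, loss 15 per period, so δ ≥ 2/17.
The tighter constraint is Farsund's, so cooperation needs δ ≥ 7/20.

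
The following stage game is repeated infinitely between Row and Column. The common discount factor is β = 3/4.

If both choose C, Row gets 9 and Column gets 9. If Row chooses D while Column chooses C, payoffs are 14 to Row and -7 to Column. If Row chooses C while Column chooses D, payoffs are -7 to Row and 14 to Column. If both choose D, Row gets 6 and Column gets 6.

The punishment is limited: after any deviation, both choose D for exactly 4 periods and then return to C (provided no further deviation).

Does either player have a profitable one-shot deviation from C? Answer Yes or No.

No

A one-shot deviation gives 14 now, then 6 for 4 periods, then back to 9.
Gain from deviating: (14−9) today; loss: (9−6) in each of the next 4 periods.
No-deviation condition: (9−6)(β+…+β^4) ≥ 14−9, i.e. β+…+β^4 ≥ 5/3.
At β = 3/4: β+…+β^4 = 2.0508 ≥ 1.6667.
So cooperation is sustainable.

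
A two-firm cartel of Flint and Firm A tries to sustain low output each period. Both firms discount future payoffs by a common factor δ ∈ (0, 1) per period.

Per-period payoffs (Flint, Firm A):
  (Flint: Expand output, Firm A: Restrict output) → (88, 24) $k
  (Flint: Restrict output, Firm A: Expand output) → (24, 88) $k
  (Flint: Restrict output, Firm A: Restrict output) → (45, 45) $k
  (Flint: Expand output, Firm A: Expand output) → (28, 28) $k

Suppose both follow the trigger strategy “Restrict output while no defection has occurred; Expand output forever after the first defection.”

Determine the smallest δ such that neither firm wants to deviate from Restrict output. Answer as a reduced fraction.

45/(1−δ) ≥ 88 + 28δ/(1−δ)
45 ≥ 88 − 60δ
δ ≥ 43/60.

43/60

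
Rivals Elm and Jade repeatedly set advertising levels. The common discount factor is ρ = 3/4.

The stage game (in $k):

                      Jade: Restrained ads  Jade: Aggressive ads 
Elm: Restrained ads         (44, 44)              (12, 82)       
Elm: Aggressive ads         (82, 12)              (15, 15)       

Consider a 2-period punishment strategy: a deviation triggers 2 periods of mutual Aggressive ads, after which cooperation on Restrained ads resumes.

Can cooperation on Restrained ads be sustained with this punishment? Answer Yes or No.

Comparing payoff streams over the 3 periods until play realigns: cooperate → 44(1+ρ+…+ρ^2); deviate → 82 + 15(ρ+…+ρ^2).
Cooperation is sustained iff (44−15)(ρ+…+ρ^2) ≥ 82−44.
ρ+…+ρ^2 = 3/4·(1−(3/4)^2)/(1−3/4) = 1.3125, and (82−44)/(44−15) = 1.3103.
1.3125 ≥ 1.3103, so cooperation is sustainable.

Yes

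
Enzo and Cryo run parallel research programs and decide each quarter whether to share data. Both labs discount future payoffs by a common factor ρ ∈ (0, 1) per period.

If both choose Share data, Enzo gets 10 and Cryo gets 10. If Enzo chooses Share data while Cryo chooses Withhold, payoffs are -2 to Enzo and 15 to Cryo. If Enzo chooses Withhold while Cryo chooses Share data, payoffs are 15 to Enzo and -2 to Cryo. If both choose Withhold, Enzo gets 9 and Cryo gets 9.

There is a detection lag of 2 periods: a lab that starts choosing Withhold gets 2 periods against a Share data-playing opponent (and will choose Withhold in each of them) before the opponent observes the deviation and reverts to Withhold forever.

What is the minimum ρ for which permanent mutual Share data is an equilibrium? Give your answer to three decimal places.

0.913

A deviator earns 15 for 2 periods, then 9 forever; cooperating earns 10 forever. Multiplying the IC by (1−ρ):
10 ≥ 15(1−ρ^2) + 9ρ^2, so 6·ρ^2 ≥ 5 and ρ^2 ≥ 5/6.
ρ ≥ (5/6)^(1/2) ≈ 0.913.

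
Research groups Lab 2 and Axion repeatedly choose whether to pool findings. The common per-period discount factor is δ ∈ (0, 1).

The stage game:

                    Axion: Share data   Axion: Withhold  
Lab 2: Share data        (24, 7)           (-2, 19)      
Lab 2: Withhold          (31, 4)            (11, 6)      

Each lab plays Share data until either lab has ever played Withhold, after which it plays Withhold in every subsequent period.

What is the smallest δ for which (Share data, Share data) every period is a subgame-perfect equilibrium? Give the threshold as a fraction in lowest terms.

12/13

For Lab 2: deviation gain 31−24 = 7, per-period punishment loss 24−11 = 13. IC gives δ ≥ 7/20.
For Axion: gain 12, loss 1 per period, so δ ≥ 12/13.
The tighter constraint is Axion's, so cooperation needs δ ≥ 12/13.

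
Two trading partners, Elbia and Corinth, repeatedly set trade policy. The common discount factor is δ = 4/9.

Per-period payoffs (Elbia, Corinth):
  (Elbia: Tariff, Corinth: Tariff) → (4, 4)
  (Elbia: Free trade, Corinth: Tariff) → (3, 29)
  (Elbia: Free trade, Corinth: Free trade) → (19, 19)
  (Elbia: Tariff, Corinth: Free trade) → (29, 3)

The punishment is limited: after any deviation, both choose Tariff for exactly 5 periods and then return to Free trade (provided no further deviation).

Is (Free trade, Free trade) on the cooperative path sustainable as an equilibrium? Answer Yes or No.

Yes

A one-shot deviation gives 29 now, then 4 for 5 periods, then back to 19.
Gain from deviating: (29−19) today; loss: (19−4) in each of the next 5 periods.
No-deviation condition: (19−4)(δ+…+δ^5) ≥ 29−19, i.e. δ+…+δ^5 ≥ 2/3.
At δ = 4/9: δ+…+δ^5 = 0.7861 ≥ 0.6667.
So cooperation is sustainable.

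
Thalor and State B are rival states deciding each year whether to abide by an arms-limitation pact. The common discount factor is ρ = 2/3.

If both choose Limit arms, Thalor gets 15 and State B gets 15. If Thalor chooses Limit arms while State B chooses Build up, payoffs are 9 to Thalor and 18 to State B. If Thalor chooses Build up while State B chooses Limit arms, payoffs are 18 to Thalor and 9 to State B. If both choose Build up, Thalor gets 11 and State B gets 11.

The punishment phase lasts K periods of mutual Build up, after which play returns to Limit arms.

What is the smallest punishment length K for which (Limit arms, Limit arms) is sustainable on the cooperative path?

Need Σ_{k=1}^{K} ρ^k ≥ (18−15)/(15−11) = 0.7500 at ρ = 2/3.
At K = 1 the sum is 0.6667 < 0.7500; at K = 2 it is 1.1111 ≥ 0.7500.
So the minimum punishment length is K = 2.

2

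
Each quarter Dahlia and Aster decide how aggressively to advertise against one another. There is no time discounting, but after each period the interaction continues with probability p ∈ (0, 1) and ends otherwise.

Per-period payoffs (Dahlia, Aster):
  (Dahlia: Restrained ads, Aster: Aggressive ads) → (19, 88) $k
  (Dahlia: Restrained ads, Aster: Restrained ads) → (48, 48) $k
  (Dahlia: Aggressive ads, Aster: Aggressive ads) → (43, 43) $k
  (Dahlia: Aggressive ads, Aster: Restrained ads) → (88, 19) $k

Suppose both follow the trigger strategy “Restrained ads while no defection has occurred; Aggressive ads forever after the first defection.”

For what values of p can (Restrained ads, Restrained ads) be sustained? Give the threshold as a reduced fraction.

Expected cooperation value is 48 + p·48 + p²·48 + … = 48/(1−p); deviation gives 88 + p·43/(1−p).
48 ≥ 88(1−p) + 43p ⇒ 45p ≥ 40 ⇒ p ≥ 40/45 = 8/9.

8/9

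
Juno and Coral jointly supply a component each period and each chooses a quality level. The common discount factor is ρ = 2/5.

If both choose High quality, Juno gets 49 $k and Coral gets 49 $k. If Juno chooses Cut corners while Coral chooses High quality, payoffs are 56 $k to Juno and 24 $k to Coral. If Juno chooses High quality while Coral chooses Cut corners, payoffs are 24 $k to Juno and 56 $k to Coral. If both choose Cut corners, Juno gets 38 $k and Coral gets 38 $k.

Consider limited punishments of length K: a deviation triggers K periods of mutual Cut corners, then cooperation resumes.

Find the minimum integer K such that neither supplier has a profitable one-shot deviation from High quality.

IC: ρ(1−ρ^K)/(1−ρ) ≥ (56−49)/(49−38) = 7/11.
With ρ = 2/5: need 1 − ρ^K ≥ 7/11·(1−2/5)/(2/5), i.e. ρ^K ≤ 0.0455.
Since (2/5)^3 = 0.0640 and (2/5)^4 = 0.0256, the smallest such K is 4.

4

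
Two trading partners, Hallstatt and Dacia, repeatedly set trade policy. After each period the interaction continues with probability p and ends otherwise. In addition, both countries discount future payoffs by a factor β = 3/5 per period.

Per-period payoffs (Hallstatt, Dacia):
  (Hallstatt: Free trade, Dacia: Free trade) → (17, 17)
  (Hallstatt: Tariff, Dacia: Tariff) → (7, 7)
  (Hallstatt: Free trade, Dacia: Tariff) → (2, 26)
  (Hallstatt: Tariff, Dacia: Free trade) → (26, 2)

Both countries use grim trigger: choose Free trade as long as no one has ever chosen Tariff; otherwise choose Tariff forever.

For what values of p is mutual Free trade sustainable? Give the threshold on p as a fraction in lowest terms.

Expected continuation weight on next period's payoff is β·p = 3/5·p, which plays the role of the discount factor.
Cooperation requires 3/5·p ≥ (26−17)/(26−7) = 9/19, hence p ≥ 15/19.

15/19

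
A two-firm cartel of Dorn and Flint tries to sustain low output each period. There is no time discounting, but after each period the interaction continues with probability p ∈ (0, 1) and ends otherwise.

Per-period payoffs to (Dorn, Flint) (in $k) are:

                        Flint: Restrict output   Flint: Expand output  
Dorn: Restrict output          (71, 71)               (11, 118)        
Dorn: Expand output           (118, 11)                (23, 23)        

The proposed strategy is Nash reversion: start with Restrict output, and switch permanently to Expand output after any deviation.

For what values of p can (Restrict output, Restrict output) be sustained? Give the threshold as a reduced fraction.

47/95

Expected cooperation value is 71 + p·71 + p²·71 + … = 71/(1−p); deviation gives 118 + p·23/(1−p).
71 ≥ 118(1−p) + 23p ⇒ 95p ≥ 47 ⇒ p ≥ 47/95.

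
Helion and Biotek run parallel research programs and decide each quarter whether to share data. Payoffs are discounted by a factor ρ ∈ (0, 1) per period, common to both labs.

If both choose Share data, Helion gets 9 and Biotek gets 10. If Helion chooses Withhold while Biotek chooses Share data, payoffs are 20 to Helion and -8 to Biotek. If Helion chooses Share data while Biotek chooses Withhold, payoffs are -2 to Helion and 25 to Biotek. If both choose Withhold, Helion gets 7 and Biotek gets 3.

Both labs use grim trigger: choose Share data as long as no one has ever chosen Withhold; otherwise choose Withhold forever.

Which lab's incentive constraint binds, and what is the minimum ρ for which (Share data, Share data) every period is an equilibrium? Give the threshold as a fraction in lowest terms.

Helion; ρ ≥ 11/13

Helion's threshold: (20−9)/(20−7) = 11/13.
Biotek's threshold: (25−10)/(25−3) = 15/22.
11/13 > 15/22, so Helion binds and ρ* = 11/13.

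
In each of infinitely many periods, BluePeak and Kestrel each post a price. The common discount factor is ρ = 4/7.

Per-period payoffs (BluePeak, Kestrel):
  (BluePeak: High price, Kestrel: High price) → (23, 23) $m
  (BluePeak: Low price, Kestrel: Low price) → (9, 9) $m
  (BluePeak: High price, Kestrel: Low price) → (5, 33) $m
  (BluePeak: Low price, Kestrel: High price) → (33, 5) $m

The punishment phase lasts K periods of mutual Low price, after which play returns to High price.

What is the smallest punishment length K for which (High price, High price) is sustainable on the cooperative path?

IC: ρ(1−ρ^K)/(1−ρ) ≥ (33−23)/(23−9) = 5/7.
With ρ = 4/7: need 1 − ρ^K ≥ 5/7·(1−4/7)/(4/7), i.e. ρ^K ≤ 0.4643.
Since (4/7)^1 = 0.5714 and (4/7)^2 = 0.3265, the smallest such K is 2.

2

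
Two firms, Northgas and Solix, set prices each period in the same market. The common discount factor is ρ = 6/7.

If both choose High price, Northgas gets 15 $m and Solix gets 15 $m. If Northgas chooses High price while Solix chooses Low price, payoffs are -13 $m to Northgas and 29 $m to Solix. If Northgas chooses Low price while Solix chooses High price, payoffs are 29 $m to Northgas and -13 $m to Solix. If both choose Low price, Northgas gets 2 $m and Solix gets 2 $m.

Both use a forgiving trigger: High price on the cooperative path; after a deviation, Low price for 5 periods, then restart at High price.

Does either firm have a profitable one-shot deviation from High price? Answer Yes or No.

No

A one-shot deviation gives 29 now, then 2 for 5 periods, then back to 15.
Gain from deviating: (29−15) today; loss: (15−2) in each of the next 5 periods.
No-deviation condition: (15−2)(ρ+…+ρ^5) ≥ 29−15, i.e. ρ+…+ρ^5 ≥ 14/13.
At ρ = 6/7: ρ+…+ρ^5 = 3.2240 ≥ 1.0769.
So cooperation is sustainable.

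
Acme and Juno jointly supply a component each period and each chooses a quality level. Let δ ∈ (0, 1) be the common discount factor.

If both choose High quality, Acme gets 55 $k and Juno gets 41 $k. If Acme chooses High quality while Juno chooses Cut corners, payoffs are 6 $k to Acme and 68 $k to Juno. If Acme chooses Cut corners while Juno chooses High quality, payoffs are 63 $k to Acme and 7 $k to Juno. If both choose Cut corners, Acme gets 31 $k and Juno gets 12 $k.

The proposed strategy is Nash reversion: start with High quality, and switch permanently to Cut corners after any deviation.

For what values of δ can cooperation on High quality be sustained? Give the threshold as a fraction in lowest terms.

27/56

For Acme: deviation gain 63−55 = 8, per-period punishment loss 55−31 = 24. IC gives δ ≥ 8/32 = 1/4.
For Juno: gain 27, loss 29 per period, so δ ≥ 27/56.
The tighter constraint is Juno's, so cooperation needs δ ≥ 27/56.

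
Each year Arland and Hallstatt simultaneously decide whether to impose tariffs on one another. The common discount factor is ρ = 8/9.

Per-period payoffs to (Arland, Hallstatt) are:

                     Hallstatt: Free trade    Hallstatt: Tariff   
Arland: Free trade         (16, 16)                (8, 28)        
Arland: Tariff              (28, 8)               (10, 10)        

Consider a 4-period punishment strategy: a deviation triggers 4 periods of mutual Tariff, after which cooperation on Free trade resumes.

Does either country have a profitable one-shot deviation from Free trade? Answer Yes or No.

No

IC: ρ+…+ρ^4 ≥ (28−16)/(16−10) = 2.
At ρ = 8/9: partial sum = 3.0056 ≥ 2.0000. Cooperation sustainable.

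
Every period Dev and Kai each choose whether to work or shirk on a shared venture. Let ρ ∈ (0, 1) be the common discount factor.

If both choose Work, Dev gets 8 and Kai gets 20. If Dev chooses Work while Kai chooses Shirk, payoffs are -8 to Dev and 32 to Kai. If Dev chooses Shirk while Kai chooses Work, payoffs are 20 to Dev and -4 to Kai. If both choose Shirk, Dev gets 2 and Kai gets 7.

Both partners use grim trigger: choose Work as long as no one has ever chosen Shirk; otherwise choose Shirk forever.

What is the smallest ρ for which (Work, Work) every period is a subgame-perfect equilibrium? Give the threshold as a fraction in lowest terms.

For Dev: deviation gain 20−8 = 12, per-period punishment loss 8−2 = 6. IC gives ρ ≥ 12/18 = 2/3.
For Kai: gain 12, loss 13 per period, so ρ ≥ 12/25.
The tighter constraint is Dev's, so cooperation needs ρ ≥ 2/3.

2/3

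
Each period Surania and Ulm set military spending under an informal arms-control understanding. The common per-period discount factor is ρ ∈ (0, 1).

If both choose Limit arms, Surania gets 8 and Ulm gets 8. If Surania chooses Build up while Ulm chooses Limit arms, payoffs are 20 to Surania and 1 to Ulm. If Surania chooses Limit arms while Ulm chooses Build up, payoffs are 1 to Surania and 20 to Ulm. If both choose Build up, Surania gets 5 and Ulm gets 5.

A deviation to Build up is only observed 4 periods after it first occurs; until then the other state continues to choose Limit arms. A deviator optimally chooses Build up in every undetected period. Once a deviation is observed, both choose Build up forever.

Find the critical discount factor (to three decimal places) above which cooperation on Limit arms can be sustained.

0.946

A deviator earns 20 for 4 periods, then 5 forever; cooperating earns 8 forever. Multiplying the IC by (1−ρ):
8 ≥ 20(1−ρ^4) + 5ρ^4, so 15·ρ^4 ≥ 12 and ρ^4 ≥ 4/5.
ρ ≥ (4/5)^(1/4) ≈ 0.946.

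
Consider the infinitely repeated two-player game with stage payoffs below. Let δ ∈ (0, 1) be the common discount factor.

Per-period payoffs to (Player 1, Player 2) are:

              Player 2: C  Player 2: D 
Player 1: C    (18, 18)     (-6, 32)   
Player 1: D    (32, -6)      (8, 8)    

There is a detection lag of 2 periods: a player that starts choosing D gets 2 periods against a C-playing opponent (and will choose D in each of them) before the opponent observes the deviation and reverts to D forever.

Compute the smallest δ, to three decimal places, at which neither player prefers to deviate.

0.764

Deviating for the 2 undetected periods gains 32−18 = 14 per period over cooperation, then loses 18−8 = 10 per period forever once punishment starts.
Gain: 14(1 + δ + … + δ^1); loss: 10·δ^2/(1−δ).
No profitable deviation ⇔ 14(1−δ^2) ≤ 10·δ^2, i.e. δ^2 ≥ 14/(14+10) = 7/12.
Hence δ ≥ (7/12)^(1/2) ≈ 0.764.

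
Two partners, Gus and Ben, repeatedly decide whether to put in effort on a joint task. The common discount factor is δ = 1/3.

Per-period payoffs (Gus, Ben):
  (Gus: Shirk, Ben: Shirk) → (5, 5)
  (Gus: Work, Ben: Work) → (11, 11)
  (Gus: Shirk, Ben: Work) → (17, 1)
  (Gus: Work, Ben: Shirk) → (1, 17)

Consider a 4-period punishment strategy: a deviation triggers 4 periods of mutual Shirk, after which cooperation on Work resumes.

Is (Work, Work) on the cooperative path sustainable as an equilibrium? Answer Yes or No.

A one-shot deviation gives 17 now, then 5 for 4 periods, then back to 11.
Gain from deviating: (17−11) today; loss: (11−5) in each of the next 4 periods.
No-deviation condition: (11−5)(δ+…+δ^4) ≥ 17−11, i.e. δ+…+δ^4 ≥ 1.
At δ = 1/3: δ+…+δ^4 = 0.4938 < 1.0000.
So cooperation is not sustainable.

No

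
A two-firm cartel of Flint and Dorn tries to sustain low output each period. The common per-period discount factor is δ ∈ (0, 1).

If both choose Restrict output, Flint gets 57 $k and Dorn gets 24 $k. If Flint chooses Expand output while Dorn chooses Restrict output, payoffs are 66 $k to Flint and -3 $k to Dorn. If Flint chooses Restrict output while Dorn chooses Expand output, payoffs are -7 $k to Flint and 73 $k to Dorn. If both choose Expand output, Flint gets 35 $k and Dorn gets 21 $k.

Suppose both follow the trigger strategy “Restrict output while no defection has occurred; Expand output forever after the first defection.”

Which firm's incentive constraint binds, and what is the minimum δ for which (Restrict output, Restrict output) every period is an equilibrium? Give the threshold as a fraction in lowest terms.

Flint: cooperation gives 57 each period; deviation gives 66 once then 35 forever.
  57/(1−δ) ≥ 66 + 35δ/(1−δ) ⇒ δ ≥ 9/31.
Dorn: cooperation gives 24 each period; deviation gives 73 once then 21 forever.
  δ ≥ 49/52.
Both must hold, so the binding constraint is Dorn's: δ ≥ 49/52.

Dorn; δ ≥ 49/52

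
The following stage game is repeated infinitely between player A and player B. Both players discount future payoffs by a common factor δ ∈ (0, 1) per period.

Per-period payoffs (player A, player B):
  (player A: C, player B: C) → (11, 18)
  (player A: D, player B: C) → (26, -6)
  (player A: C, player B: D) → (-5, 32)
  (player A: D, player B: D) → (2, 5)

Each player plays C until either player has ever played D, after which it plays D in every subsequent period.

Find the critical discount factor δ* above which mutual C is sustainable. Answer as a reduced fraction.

For player A: deviation gain 26−11 = 15, per-period punishment loss 11−2 = 9. IC gives δ ≥ 15/24 = 5/8.
For player B: gain 14, loss 13 per period, so δ ≥ 14/27.
The tighter constraint is player A's, so cooperation needs δ ≥ 5/8.

5/8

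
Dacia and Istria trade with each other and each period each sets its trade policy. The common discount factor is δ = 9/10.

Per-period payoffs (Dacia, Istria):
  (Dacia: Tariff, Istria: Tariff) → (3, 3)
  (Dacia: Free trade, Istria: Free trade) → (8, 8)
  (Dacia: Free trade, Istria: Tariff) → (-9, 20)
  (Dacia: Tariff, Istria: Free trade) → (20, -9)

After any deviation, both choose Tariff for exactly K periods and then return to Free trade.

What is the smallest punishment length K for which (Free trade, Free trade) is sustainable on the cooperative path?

IC: δ(1−δ^K)/(1−δ) ≥ (20−8)/(8−3) = 12/5.
With δ = 9/10: need 1 − δ^K ≥ 12/5·(1−9/10)/(9/10), i.e. δ^K ≤ 0.7333.
Since (9/10)^2 = 0.8100 and (9/10)^3 = 0.7290, the smallest such K is 3.

3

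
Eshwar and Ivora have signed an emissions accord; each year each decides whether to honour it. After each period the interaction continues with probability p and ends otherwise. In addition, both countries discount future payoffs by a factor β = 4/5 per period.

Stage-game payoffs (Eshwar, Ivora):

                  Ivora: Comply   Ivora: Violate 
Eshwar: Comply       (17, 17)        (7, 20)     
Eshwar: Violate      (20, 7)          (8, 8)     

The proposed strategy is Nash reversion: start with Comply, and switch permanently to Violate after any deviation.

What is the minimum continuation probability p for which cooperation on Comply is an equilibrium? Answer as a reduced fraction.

With continuation probability p and discount β, the effective per-period discount factor is βp.
Grim-trigger IC: βp ≥ (20−17)/(20−8) = 1/4.
So p ≥ (1/4)/(4/5) = 5/16.

5/16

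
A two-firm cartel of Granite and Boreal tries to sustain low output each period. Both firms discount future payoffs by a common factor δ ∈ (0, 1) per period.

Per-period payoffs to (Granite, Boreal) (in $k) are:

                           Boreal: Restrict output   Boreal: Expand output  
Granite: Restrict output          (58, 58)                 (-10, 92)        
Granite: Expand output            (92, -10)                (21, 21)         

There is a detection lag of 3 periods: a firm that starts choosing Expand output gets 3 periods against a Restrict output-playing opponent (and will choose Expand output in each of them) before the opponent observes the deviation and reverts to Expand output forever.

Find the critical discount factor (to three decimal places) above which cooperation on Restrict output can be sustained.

0.782

The best deviation is to choose Expand output for all 3 undetected periods, earning 92 each, then 21 forever once detected.
Deviation value: 92(1−δ^3)/(1−δ) + 21δ^3/(1−δ); cooperation value: 58/(1−δ).
IC: 58 ≥ 92(1−δ^3) + 21δ^3 = 92 − 71δ^3.
So δ^3 ≥ 34/71, giving δ ≥ (34/71)^(1/3) ≈ 0.782.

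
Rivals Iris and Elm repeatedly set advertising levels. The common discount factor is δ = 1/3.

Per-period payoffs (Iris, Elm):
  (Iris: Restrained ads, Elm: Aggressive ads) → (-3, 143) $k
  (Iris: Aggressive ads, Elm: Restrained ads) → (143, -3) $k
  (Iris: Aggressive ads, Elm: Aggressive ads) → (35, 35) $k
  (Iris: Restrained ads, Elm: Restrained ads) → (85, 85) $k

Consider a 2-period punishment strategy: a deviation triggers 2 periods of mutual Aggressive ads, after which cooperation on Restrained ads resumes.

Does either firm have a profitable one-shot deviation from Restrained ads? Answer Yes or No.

A one-shot deviation gives 143 now, then 35 for 2 periods, then back to 85.
Gain from deviating: (143−85) today; loss: (85−35) in each of the next 2 periods.
No-deviation condition: (85−35)(δ+…+δ^2) ≥ 143−85, i.e. δ+…+δ^2 ≥ 29/25.
At δ = 1/3: δ+…+δ^2 = 0.4444 < 1.1600.
So cooperation is not sustainable.

Yes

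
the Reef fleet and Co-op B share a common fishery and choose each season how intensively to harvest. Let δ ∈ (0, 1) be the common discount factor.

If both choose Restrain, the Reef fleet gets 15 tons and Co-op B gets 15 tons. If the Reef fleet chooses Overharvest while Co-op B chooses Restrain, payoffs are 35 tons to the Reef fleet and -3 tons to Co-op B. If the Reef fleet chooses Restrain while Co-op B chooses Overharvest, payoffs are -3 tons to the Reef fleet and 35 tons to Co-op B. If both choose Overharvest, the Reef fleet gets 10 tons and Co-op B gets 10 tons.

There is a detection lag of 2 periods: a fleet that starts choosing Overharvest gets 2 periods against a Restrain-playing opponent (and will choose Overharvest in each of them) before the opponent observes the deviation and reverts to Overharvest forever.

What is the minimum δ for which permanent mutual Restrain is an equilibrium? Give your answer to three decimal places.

Deviating for the 2 undetected periods gains 35−15 = 20 per period over cooperation, then loses 15−10 = 5 per period forever once punishment starts.
Gain: 20(1 + δ + … + δ^1); loss: 5·δ^2/(1−δ).
No profitable deviation ⇔ 20(1−δ^2) ≤ 5·δ^2, i.e. δ^2 ≥ 20/(20+5) = 4/5.
Hence δ ≥ (4/5)^(1/2) ≈ 0.894.

0.894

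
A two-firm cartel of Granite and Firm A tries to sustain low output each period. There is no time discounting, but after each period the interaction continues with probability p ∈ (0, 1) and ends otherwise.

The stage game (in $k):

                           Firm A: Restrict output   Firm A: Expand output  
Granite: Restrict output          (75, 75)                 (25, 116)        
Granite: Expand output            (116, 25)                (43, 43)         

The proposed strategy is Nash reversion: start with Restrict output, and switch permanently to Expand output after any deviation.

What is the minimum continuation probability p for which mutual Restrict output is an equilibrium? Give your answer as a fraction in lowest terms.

With no time discounting, the continuation probability p plays the role of the discount factor.
Grim-trigger IC: 75/(1−p) ≥ 116 + 43p/(1−p) ⇒ p ≥ (116−75)/(116−43) = 41/73.

41/73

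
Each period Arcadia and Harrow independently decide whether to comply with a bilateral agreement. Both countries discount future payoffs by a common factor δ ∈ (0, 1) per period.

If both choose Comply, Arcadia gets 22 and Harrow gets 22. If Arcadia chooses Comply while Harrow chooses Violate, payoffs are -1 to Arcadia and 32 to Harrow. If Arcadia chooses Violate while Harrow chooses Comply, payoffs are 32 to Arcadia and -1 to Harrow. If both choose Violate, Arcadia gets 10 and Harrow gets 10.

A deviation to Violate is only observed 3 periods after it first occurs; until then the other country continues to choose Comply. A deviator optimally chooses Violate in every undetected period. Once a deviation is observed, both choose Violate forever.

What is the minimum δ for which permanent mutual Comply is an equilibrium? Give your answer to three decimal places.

0.769

A deviator earns 32 for 3 periods, then 10 forever; cooperating earns 22 forever. Multiplying the IC by (1−δ):
22 ≥ 32(1−δ^3) + 10δ^3, so 22·δ^3 ≥ 10 and δ^3 ≥ 5/11.
δ ≥ (5/11)^(1/3) ≈ 0.769.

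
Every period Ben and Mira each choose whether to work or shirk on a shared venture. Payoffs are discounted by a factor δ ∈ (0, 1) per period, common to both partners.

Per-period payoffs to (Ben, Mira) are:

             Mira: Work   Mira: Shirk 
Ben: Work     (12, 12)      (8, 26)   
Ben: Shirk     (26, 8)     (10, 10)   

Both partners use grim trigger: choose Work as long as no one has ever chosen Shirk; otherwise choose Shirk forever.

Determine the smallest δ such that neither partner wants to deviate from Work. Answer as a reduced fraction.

12/(1−δ) ≥ 26 + 10δ/(1−δ)
12 ≥ 26 − 16δ
δ ≥ 14/16 = 7/8.

7/8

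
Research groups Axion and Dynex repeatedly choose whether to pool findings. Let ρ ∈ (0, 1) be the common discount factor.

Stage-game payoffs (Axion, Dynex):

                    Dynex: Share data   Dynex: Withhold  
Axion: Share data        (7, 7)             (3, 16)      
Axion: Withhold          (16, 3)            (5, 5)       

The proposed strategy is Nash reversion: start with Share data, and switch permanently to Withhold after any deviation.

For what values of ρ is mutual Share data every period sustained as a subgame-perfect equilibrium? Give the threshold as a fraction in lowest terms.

7/(1−ρ) ≥ 16 + 5ρ/(1−ρ)
7 ≥ 16 − 11ρ
ρ ≥ 9/11.

9/11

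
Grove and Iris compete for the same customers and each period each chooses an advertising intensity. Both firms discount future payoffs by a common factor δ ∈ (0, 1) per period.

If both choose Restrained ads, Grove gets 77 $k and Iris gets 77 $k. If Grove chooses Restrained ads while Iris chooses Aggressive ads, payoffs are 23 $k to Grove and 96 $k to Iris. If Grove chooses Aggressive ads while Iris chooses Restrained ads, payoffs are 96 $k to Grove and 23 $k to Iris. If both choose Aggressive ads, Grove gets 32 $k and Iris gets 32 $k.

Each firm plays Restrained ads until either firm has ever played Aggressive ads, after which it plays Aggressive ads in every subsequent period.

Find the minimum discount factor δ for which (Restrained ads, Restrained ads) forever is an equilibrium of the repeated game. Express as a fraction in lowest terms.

19/64

77/(1−δ) ≥ 96 + 32δ/(1−δ)
77 ≥ 96 − 64δ
δ ≥ 19/64.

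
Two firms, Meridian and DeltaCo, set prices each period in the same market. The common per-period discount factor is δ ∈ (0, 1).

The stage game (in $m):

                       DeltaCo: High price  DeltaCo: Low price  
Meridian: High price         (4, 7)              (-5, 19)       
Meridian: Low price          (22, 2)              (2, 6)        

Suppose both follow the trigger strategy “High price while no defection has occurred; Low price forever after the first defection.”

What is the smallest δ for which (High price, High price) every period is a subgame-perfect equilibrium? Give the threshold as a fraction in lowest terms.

Meridian: cooperation gives 4 each period; deviation gives 22 once then 2 forever.
  4/(1−δ) ≥ 22 + 2δ/(1−δ) ⇒ δ ≥ 18/20 = 9/10.
DeltaCo: cooperation gives 7 each period; deviation gives 19 once then 6 forever.
  δ ≥ 12/13.
Both must hold, so the binding constraint is DeltaCo's: δ ≥ 12/13.

12/13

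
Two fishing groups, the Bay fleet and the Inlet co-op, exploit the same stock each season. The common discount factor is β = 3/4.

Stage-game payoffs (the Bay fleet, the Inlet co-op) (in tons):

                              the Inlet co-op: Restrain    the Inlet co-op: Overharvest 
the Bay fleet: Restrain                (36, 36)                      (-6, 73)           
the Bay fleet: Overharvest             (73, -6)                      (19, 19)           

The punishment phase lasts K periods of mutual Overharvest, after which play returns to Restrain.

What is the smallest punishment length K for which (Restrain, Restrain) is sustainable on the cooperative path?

IC: β(1−β^K)/(1−β) ≥ (73−36)/(36−19) = 37/17.
With β = 3/4: need 1 − β^K ≥ 37/17·(1−3/4)/(3/4), i.e. β^K ≤ 0.2745.
Since (3/4)^4 = 0.3164 and (3/4)^5 = 0.2373, the smallest such K is 5.

5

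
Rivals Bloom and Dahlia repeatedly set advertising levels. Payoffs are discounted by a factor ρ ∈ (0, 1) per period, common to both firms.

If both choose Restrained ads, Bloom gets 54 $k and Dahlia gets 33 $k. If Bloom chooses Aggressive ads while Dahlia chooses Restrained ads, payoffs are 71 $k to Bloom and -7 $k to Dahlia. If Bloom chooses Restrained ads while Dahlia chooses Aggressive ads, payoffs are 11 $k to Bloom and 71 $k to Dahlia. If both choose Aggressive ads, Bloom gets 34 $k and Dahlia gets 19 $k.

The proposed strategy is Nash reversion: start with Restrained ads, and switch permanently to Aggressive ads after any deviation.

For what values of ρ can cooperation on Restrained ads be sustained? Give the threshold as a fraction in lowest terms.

For Bloom: deviation gain 71−54 = 17, per-period punishment loss 54−34 = 20. IC gives ρ ≥ 17/37.
For Dahlia: gain 38, loss 14 per period, so ρ ≥ 38/52 = 19/26.
The tighter constraint is Dahlia's, so cooperation needs ρ ≥ 19/26.

19/26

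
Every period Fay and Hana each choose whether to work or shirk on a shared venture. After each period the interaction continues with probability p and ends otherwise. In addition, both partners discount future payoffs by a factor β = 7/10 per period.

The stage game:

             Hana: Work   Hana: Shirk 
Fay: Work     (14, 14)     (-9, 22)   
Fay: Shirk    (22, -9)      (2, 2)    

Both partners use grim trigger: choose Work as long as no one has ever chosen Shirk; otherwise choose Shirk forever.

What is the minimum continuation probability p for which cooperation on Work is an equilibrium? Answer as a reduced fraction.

With continuation probability p and discount β, the effective per-period discount factor is βp.
Grim-trigger IC: βp ≥ (22−14)/(22−2) = 2/5.
So p ≥ (2/5)/(7/10) = 4/7.

4/7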